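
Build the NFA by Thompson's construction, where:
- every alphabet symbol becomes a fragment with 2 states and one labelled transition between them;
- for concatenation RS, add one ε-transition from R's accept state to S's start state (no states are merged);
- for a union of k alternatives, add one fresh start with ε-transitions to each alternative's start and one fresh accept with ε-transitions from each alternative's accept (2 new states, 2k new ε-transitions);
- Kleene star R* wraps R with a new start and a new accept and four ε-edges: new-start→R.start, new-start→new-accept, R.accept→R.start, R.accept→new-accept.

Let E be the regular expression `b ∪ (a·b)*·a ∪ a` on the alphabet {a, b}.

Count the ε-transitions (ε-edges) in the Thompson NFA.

12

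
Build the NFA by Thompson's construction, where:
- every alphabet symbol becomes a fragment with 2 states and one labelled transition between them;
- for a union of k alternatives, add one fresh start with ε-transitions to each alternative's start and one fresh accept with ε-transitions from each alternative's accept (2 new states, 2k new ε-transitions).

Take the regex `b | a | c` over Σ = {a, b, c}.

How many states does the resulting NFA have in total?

8

Bottom-up over the parse tree:
Each of the 3 symbol leaves contributes a 2-state fragment.
  b | a | c : 8 states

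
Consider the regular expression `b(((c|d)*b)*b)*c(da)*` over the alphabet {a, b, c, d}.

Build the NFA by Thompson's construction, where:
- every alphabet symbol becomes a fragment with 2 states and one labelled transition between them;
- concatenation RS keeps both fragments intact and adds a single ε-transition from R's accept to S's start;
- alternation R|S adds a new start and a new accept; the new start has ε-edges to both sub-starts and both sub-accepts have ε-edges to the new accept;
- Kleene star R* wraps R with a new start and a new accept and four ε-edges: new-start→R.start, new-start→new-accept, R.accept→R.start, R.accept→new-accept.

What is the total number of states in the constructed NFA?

Recursing over subexpressions:
Each of the 8 symbol leaves contributes a 2-state fragment.
  c|d — 6 states
  (c|d)* — 8 states
  (c|d)*b — 10 states
  ((c|d)*b)* — 12 states
  ((c|d)*b)*b — 14 states
  (((c|d)*b)*b)* — 16 states
  da — 4 states
  (da)* — 6 states
  b(((c|d)*b)*b)*c(da)* — 26 states

26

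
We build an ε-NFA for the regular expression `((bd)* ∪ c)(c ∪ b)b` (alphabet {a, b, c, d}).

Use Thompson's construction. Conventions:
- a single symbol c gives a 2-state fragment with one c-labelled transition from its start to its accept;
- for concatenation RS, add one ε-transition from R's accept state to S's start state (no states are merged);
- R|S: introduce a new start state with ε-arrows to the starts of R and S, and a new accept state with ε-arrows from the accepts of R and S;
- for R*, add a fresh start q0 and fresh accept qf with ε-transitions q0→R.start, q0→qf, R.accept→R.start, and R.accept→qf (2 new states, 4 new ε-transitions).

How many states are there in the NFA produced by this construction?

Building bottom-up:
Each of the 6 symbol leaves contributes a 2-state fragment.
  bd : 4 states
  (bd)* : 6 states
  (bd)* ∪ c : 10 states
  c ∪ b : 6 states
  ((bd)* ∪ c)(c ∪ b)b : 18 states

18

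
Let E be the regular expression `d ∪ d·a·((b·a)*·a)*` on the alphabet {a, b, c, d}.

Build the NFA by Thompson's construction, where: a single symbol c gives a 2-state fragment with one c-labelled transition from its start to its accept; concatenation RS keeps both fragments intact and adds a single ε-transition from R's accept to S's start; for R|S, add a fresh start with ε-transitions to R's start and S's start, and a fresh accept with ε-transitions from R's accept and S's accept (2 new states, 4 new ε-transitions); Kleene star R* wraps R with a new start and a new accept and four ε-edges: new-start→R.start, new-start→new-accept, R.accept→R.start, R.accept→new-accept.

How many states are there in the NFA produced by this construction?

18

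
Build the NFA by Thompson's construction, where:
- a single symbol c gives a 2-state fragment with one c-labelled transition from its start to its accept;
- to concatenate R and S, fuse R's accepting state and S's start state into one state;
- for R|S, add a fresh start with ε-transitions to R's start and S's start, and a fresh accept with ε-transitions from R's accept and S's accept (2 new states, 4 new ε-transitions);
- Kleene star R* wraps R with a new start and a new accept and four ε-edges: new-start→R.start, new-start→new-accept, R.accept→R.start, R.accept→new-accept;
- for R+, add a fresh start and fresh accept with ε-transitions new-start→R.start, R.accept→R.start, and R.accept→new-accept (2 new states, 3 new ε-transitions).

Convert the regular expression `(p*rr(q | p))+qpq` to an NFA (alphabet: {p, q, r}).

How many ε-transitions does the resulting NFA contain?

11

Bottom-up over the parse tree:
Each of the 8 symbol leaves contributes 0 ε-transitions.
  p* → 4 ε-transitions
  q | p → 4 ε-transitions
  p*rr(q | p) → 8 ε-transitions
  (p*rr(q | p))+ → 11 ε-transitions
  (p*rr(q | p))+qpq → 11 ε-transitions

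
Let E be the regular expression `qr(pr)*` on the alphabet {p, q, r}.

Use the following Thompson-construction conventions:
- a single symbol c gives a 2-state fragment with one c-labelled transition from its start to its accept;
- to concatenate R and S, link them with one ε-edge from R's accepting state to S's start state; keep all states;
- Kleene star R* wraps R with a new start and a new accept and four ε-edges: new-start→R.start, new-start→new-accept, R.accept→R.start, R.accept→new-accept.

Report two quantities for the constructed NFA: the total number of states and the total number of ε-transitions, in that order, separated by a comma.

10, 7

Recursing over subexpressions:
Each of the 4 symbol leaves contributes 2 states and 0 ε-transitions.
  pr : 4 states, 1 ε-transition
  (pr)* : 6 states, 5 ε-transitions
  qr(pr)* : 10 states, 7 ε-transitions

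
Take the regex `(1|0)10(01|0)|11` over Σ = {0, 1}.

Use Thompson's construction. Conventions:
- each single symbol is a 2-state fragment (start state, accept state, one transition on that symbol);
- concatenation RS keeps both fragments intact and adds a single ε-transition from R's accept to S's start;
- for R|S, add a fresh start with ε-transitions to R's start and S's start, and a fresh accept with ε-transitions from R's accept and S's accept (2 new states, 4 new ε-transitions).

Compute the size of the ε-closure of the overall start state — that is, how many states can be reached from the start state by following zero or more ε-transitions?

5

Compute the ε-closure size of each fragment's start state recursively; a symbol fragment's start has no outgoing ε-edge, so its closure is just itself (size 1).
  1|0 → new start ε-reaches every alternative's start; none of them accept ε, so the new accept is not reached: |closure| = 1 + 1 + 1 = 3
  01 → |closure| equals the left operand's closure size = 1 (its accept is not ε-reachable, so the closure stops there)
  01|0 → new start ε-reaches every alternative's start; none of them accept ε, so the new accept is not reached: |closure| = 1 + 1 + 1 = 3
  (1|0)10(01|0) → same as the first factor's closure: |closure| = 3
  11 → |closure| equals the left operand's closure size = 1 (its accept is not ε-reachable, so the closure stops there)
  (1|0)10(01|0)|11 → |closure| = 1 + 3 + 1 = 5 (the new accept is not ε-reachable since no branch accepts ε)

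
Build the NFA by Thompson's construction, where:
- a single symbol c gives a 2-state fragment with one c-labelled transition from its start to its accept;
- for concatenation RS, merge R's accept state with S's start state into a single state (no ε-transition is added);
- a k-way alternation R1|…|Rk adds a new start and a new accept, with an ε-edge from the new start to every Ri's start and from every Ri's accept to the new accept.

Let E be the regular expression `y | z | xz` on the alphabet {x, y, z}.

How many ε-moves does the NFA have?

Per subexpression:
Each of the 4 symbol leaves contributes 0 ε-transitions.
  xz — 0 ε-transitions
  y | z | xz — 6 ε-transitions

6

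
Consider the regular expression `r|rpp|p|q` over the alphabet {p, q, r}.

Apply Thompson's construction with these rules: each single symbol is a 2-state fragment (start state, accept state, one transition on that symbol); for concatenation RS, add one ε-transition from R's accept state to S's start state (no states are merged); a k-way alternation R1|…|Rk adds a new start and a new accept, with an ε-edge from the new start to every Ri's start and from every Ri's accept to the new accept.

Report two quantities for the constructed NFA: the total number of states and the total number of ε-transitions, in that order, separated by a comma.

14, 10

Recursing over subexpressions:
Each of the 6 symbol leaves contributes 2 states and 0 ε-transitions.
  rpp : 6 states, 2 ε-transitions
  r|rpp|p|q : 14 states, 10 ε-transitions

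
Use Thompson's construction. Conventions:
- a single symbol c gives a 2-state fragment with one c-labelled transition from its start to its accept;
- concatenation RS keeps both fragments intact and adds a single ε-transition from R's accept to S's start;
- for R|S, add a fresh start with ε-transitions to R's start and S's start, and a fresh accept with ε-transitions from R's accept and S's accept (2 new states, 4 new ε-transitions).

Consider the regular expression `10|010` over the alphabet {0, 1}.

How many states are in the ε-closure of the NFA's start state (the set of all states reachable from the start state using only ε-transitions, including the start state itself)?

3

Compute the ε-closure size of each fragment's start state recursively; a symbol fragment's start has no outgoing ε-edge, so its closure is just itself (size 1).
  10 : same as the first factor's closure: |ε-closure| = 1
  010 : |ε-closure| equals the left operand's closure size = 1 (its accept is not ε-reachable, so the closure stops there)
  10|010 : |ε-closure| = 1 + 1 + 1 = 3 (the new accept is not ε-reachable since no branch accepts ε)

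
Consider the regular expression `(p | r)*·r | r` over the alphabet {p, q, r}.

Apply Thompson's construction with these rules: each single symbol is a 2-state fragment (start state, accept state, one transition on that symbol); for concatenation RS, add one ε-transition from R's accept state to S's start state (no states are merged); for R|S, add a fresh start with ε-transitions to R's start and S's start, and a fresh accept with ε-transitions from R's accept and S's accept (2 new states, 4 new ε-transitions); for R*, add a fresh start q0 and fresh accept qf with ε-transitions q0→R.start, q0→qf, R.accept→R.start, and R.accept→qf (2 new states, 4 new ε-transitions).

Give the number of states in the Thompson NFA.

14

Recursing over subexpressions:
Each of the 4 symbol leaves contributes a 2-state fragment.
  p | r : 6 states
  (p | r)* : 8 states
  (p | r)*·r : 10 states
  (p | r)*·r | r : 14 states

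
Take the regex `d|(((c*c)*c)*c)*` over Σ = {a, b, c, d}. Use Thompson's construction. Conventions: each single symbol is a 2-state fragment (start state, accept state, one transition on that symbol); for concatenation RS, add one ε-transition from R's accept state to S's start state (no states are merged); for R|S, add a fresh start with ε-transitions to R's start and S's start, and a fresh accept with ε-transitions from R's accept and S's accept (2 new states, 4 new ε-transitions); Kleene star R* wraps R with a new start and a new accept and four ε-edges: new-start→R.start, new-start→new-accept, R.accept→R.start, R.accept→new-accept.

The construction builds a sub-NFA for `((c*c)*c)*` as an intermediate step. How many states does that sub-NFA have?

Fragment for `((c*c)*c)*`:
Each of the 3 symbol leaves contributes a 2-state fragment.
  c* = 4 states
  c*c = 6 states
  (c*c)* = 8 states
  (c*c)*c = 10 states
  ((c*c)*c)* = 12 states

12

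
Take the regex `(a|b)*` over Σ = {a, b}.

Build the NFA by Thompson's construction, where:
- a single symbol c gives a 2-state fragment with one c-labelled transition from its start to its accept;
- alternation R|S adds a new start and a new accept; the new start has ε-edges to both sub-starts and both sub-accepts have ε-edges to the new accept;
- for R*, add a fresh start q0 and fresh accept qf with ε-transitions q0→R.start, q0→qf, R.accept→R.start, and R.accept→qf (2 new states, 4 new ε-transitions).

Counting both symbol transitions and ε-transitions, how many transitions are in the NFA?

Recursing over subexpressions:
Each of the 2 symbol leaves contributes 1 transition (1 symbol, 0 ε).
  a|b → 6 transitions (2 symbol, 4 ε)
  (a|b)* → 10 transitions (2 symbol, 8 ε)

10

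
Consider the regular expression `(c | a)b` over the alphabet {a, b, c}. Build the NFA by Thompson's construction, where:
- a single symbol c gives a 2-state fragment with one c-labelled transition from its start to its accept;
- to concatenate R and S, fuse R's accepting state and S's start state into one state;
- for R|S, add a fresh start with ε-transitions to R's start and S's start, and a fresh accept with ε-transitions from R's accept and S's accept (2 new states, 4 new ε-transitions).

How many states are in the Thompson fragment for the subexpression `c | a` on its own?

Fragment for `c | a`:
Each of the 2 symbol leaves contributes a 2-state fragment.
  c | a — 6 states

6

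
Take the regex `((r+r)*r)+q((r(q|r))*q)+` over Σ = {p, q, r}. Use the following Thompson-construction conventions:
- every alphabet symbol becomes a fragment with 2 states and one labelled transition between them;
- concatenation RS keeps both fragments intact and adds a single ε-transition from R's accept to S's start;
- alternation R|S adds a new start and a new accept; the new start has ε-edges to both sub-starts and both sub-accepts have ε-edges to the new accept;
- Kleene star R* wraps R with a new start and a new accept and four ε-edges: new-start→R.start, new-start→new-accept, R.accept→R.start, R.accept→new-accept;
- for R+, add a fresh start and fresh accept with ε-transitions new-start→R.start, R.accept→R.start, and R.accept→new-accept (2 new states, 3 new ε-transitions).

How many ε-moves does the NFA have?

By structural recursion:
Each of the 8 symbol leaves contributes 0 ε-transitions.
  r+ — 3 ε-transitions
  r+r — 4 ε-transitions
  (r+r)* — 8 ε-transitions
  (r+r)*r — 9 ε-transitions
  ((r+r)*r)+ — 12 ε-transitions
  q|r — 4 ε-transitions
  r(q|r) — 5 ε-transitions
  (r(q|r))* — 9 ε-transitions
  (r(q|r))*q — 10 ε-transitions
  ((r(q|r))*q)+ — 13 ε-transitions
  ((r+r)*r)+q((r(q|r))*q)+ — 27 ε-transitions

27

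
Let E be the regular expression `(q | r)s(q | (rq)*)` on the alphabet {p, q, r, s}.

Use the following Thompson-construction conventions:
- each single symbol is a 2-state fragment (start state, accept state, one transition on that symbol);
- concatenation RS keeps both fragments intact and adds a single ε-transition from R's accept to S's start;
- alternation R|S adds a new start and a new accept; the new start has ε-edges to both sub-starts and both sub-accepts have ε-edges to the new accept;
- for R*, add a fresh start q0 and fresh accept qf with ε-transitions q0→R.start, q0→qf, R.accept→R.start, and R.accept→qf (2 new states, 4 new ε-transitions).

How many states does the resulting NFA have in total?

18

Bottom-up over the parse tree:
Each of the 6 symbol leaves contributes a 2-state fragment.
  q | r = 6 states
  rq = 4 states
  (rq)* = 6 states
  q | (rq)* = 10 states
  (q | r)s(q | (rq)*) = 18 states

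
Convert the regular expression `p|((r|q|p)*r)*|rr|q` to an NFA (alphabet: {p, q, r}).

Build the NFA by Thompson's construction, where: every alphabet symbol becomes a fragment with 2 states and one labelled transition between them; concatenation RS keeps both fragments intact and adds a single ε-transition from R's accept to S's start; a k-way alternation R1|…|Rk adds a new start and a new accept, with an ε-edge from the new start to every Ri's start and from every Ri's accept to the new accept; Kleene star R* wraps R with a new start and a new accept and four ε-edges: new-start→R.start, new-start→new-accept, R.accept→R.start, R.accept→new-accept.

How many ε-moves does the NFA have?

24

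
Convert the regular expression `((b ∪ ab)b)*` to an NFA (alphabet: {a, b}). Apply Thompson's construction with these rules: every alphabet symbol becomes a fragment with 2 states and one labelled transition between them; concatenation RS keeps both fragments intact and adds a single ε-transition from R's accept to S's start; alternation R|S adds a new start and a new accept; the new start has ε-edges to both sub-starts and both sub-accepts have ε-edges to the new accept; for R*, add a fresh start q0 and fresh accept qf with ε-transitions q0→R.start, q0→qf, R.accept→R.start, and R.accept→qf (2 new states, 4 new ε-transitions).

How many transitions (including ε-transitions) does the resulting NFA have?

By structural recursion:
Each of the 4 symbol leaves contributes 1 transition (1 symbol, 0 ε).
  ab : 3 transitions (2 symbol, 1 ε)
  b ∪ ab : 8 transitions (3 symbol, 5 ε)
  (b ∪ ab)b : 10 transitions (4 symbol, 6 ε)
  ((b ∪ ab)b)* : 14 transitions (4 symbol, 10 ε)

14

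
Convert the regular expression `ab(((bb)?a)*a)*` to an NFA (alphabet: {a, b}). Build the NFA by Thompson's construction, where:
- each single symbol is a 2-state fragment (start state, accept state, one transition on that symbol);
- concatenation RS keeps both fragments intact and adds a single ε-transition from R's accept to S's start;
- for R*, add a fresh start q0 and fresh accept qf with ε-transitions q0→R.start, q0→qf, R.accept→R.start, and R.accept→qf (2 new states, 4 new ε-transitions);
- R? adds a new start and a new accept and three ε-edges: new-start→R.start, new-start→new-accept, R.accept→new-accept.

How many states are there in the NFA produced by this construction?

Building bottom-up:
Each of the 6 symbol leaves contributes a 2-state fragment.
  bb : 4 states
  (bb)? : 6 states
  (bb)?a : 8 states
  ((bb)?a)* : 10 states
  ((bb)?a)*a : 12 states
  (((bb)?a)*a)* : 14 states
  ab(((bb)?a)*a)* : 18 states

18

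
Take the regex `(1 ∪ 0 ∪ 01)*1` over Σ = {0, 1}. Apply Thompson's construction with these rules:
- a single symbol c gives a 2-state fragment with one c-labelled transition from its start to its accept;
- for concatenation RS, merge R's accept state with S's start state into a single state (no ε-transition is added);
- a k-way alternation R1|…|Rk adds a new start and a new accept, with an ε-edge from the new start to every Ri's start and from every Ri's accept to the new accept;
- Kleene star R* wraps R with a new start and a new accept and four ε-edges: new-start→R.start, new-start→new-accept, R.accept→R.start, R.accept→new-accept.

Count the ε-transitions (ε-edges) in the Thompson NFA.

10

Building bottom-up:
Each of the 5 symbol leaves contributes 0 ε-transitions.
  01 = 0 ε-transitions
  1 ∪ 0 ∪ 01 = 6 ε-transitions
  (1 ∪ 0 ∪ 01)* = 10 ε-transitions
  (1 ∪ 0 ∪ 01)*1 = 10 ε-transitions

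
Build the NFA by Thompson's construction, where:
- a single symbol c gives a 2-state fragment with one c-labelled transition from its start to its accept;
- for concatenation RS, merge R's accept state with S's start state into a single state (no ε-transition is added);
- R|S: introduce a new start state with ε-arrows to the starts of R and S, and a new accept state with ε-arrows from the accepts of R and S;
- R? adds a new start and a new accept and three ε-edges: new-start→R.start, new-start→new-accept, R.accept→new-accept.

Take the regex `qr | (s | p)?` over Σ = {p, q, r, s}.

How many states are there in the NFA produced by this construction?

13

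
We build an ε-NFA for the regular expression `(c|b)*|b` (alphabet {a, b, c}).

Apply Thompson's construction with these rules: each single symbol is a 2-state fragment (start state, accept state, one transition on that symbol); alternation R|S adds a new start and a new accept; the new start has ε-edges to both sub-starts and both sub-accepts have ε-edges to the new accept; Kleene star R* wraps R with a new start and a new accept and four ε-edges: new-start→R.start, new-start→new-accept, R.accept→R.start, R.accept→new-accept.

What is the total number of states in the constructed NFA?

12

Bottom-up over the parse tree:
Each of the 3 symbol leaves contributes a 2-state fragment.
  c|b → 6 states
  (c|b)* → 8 states
  (c|b)*|b → 12 states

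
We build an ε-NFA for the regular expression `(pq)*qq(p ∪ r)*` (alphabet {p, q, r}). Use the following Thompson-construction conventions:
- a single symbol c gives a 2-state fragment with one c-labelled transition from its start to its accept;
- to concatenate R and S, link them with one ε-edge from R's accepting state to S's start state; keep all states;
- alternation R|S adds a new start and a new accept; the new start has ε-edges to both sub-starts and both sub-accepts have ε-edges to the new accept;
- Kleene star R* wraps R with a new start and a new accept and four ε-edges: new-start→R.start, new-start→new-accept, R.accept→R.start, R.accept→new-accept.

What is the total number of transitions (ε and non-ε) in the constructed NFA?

Recursing over subexpressions:
Each of the 6 symbol leaves contributes 1 transition (1 symbol, 0 ε).
  pq — 3 transitions (2 symbol, 1 ε)
  (pq)* — 7 transitions (2 symbol, 5 ε)
  p ∪ r — 6 transitions (2 symbol, 4 ε)
  (p ∪ r)* — 10 transitions (2 symbol, 8 ε)
  (pq)*qq(p ∪ r)* — 22 transitions (6 symbol, 16 ε)

22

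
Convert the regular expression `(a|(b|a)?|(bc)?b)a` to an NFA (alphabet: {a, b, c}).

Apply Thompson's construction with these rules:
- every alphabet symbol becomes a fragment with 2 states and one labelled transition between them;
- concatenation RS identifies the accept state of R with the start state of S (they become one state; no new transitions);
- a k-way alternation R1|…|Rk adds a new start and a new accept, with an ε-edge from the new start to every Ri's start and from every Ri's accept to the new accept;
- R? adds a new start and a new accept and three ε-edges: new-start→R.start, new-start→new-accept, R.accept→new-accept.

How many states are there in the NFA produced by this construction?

19

By structural recursion:
Each of the 7 symbol leaves contributes a 2-state fragment.
  b|a → 6 states
  (b|a)? → 8 states
  bc → 3 states
  (bc)? → 5 states
  (bc)?b → 6 states
  a|(b|a)?|(bc)?b → 18 states
  (a|(b|a)?|(bc)?b)a → 19 states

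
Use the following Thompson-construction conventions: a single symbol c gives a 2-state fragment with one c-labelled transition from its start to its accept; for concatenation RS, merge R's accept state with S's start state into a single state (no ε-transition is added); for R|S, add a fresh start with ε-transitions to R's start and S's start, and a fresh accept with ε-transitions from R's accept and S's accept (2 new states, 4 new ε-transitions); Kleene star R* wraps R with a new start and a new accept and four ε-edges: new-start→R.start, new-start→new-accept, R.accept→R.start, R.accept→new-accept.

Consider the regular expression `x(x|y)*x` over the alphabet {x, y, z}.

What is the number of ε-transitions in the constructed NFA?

8

Per subexpression:
Each of the 4 symbol leaves contributes 0 ε-transitions.
  x|y = 4 ε-transitions
  (x|y)* = 8 ε-transitions
  x(x|y)*x = 8 ε-transitions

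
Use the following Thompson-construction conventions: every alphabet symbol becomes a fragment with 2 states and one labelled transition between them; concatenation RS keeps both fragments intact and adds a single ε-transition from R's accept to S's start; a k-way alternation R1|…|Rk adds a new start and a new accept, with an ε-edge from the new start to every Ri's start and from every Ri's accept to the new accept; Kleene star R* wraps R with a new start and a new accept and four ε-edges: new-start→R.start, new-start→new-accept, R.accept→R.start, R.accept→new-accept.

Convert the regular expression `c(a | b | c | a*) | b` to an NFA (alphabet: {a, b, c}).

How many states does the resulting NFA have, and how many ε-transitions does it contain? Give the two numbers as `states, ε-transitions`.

Building bottom-up:
Each of the 6 symbol leaves contributes 2 states and 0 ε-transitions.
  a* : 4 states, 4 ε-transitions
  a | b | c | a* : 12 states, 12 ε-transitions
  c(a | b | c | a*) : 14 states, 13 ε-transitions
  c(a | b | c | a*) | b : 18 states, 17 ε-transitions

18, 17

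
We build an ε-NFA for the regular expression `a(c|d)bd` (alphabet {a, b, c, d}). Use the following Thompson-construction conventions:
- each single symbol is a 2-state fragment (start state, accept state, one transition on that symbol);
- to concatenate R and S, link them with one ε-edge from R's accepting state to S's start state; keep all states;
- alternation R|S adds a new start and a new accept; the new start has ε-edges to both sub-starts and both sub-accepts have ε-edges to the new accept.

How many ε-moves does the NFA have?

Building bottom-up:
Each of the 5 symbol leaves contributes 0 ε-transitions.
  c|d — 4 ε-transitions
  a(c|d)bd — 7 ε-transitions

7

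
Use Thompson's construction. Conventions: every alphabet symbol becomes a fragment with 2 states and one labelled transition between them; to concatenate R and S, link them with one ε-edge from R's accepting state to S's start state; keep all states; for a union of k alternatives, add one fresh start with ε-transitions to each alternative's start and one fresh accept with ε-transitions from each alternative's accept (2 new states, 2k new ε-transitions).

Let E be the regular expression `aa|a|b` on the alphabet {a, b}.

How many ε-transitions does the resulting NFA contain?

Recursing over subexpressions:
Each of the 4 symbol leaves contributes 0 ε-transitions.
  aa — 1 ε-transition
  aa|a|b — 7 ε-transitions

7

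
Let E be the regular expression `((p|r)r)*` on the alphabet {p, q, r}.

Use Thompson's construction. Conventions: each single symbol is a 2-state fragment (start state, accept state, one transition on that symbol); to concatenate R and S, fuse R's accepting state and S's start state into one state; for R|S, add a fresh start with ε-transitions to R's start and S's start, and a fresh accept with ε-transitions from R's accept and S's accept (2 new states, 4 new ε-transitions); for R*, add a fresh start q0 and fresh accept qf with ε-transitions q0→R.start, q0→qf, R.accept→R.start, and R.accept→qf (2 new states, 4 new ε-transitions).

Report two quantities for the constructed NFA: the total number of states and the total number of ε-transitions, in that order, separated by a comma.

9, 8

By structural recursion:
Each of the 3 symbol leaves contributes 2 states and 0 ε-transitions.
  p|r = 6 states, 4 ε-transitions
  (p|r)r = 7 states, 4 ε-transitions
  ((p|r)r)* = 9 states, 8 ε-transitions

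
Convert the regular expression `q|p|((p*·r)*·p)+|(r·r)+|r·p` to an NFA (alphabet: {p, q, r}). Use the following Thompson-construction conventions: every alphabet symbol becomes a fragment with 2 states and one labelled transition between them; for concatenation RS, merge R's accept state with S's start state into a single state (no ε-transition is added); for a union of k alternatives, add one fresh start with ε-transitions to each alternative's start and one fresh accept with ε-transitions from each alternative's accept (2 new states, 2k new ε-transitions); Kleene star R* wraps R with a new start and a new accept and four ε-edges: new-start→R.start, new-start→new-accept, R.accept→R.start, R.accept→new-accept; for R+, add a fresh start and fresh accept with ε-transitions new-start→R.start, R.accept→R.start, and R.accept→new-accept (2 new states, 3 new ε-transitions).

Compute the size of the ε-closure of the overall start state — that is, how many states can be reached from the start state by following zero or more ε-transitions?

Compute the ε-closure size of each fragment's start state recursively; a symbol fragment's start has no outgoing ε-edge, so its closure is just itself (size 1).
  p* : new start has ε-edges to the inner start and to the new accept, so C = 2 + 1 = 3
  p*·r : the left operand accepts ε, so the closure extends into the next operand (the shared merged state is already counted); C = 3 + (1−1) = 3
  (p*·r)* : C = 1 (new start) + 3 (body) + 1 (new accept) = 5
  (p*·r)*·p : C = 5 + (1−1) = 5 (closure spills across the concat boundary because the left factor accepts ε)
  ((p*·r)*·p)+ : C = 1 + 5 = 6 (the body doesn't accept ε, so the new accept is not reached)
  r·r : same as the first factor's closure: C = 1
  (r·r)+ : new start ε-reaches only the body's start; the new accept needs a symbol first: C = 1 + 1 = 2
  r·p : C equals the left operand's closure size = 1 (its accept is not ε-reachable, so the closure stops there)
  q|p|((p*·r)*·p)+|(r·r)+|r·p : C = 1 + 1 + 1 + 6 + 2 + 1 = 12 (the new accept is not ε-reachable since no branch accepts ε)

12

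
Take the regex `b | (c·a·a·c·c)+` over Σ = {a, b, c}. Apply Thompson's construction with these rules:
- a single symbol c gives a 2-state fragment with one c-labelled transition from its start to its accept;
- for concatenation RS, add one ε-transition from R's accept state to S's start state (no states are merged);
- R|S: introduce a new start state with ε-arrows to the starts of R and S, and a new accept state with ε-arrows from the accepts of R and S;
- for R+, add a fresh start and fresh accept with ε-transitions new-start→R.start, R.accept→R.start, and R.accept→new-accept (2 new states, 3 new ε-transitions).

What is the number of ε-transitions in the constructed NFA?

Per subexpression:
Each of the 6 symbol leaves contributes 0 ε-transitions.
  c·a·a·c·c → 4 ε-transitions
  (c·a·a·c·c)+ → 7 ε-transitions
  b | (c·a·a·c·c)+ → 11 ε-transitions

11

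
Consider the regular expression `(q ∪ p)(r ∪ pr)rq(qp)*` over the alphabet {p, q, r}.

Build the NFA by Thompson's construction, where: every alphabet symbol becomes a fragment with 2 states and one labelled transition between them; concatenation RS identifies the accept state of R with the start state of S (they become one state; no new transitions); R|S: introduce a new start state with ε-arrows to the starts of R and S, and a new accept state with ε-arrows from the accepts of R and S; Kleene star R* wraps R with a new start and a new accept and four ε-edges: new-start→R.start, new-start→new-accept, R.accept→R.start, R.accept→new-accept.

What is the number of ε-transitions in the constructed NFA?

12

By structural recursion:
Each of the 9 symbol leaves contributes 0 ε-transitions.
  q ∪ p → 4 ε-transitions
  pr → 0 ε-transitions
  r ∪ pr → 4 ε-transitions
  qp → 0 ε-transitions
  (qp)* → 4 ε-transitions
  (q ∪ p)(r ∪ pr)rq(qp)* → 12 ε-transitions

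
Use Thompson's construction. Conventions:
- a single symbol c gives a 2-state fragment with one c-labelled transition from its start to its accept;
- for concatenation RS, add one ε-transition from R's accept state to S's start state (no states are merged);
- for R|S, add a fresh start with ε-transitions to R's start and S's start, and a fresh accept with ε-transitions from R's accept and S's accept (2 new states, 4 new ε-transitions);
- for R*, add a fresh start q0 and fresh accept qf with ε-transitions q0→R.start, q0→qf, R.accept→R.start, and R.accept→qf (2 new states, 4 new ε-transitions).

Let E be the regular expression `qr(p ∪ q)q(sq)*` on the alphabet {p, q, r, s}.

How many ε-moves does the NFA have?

13

Building bottom-up:
Each of the 7 symbol leaves contributes 0 ε-transitions.
  p ∪ q — 4 ε-transitions
  sq — 1 ε-transition
  (sq)* — 5 ε-transitions
  qr(p ∪ q)q(sq)* — 13 ε-transitions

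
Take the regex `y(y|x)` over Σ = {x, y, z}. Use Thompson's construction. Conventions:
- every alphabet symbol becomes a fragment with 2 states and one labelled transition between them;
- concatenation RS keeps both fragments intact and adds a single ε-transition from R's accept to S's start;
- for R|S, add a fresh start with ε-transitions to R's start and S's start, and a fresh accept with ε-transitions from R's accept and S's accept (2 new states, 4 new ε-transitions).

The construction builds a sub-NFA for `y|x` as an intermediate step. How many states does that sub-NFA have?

Fragment for `y|x`:
Each of the 2 symbol leaves contributes a 2-state fragment.
  y|x = 6 states

6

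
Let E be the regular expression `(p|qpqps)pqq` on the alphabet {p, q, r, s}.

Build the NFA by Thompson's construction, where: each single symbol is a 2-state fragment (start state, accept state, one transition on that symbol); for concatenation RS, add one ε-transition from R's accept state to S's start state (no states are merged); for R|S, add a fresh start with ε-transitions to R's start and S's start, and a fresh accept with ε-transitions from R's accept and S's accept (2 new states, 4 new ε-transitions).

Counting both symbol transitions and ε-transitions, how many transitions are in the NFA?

20

By structural recursion:
Each of the 9 symbol leaves contributes 1 transition (1 symbol, 0 ε).
  qpqps : 9 transitions (5 symbol, 4 ε)
  p|qpqps : 14 transitions (6 symbol, 8 ε)
  (p|qpqps)pqq : 20 transitions (9 symbol, 11 ε)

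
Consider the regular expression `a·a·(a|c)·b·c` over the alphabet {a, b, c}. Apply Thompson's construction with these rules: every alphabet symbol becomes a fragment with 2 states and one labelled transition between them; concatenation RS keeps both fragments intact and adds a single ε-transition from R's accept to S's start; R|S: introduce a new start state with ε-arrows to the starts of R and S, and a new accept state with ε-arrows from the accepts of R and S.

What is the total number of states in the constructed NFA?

14

Building bottom-up:
Each of the 6 symbol leaves contributes a 2-state fragment.
  a|c : 6 states
  a·a·(a|c)·b·c : 14 states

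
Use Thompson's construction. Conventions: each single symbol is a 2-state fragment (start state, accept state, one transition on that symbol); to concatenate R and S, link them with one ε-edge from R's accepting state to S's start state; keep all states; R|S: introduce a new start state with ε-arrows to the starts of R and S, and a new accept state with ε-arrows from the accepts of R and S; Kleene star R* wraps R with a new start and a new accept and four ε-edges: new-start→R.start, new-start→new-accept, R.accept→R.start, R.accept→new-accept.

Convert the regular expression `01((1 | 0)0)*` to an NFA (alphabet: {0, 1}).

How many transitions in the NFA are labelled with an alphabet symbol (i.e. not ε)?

5

Building bottom-up:
Each of the 5 symbol leaves contributes exactly 1 symbol transition.
  1 | 0 — 2 symbol transitions
  (1 | 0)0 — 3 symbol transitions
  ((1 | 0)0)* — 3 symbol transitions
  01((1 | 0)0)* — 5 symbol transitions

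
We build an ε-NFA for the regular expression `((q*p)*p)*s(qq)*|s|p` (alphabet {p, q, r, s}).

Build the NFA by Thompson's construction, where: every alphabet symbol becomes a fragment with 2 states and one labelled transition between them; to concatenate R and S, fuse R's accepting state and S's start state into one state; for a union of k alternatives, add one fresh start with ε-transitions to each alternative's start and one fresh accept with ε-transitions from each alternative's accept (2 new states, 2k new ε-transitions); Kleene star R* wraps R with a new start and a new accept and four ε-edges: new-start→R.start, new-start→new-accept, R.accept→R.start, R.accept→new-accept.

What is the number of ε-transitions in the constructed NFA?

Bottom-up over the parse tree:
Each of the 8 symbol leaves contributes 0 ε-transitions.
  q* — 4 ε-transitions
  q*p — 4 ε-transitions
  (q*p)* — 8 ε-transitions
  (q*p)*p — 8 ε-transitions
  ((q*p)*p)* — 12 ε-transitions
  qq — 0 ε-transitions
  (qq)* — 4 ε-transitions
  ((q*p)*p)*s(qq)* — 16 ε-transitions
  ((q*p)*p)*s(qq)*|s|p — 22 ε-transitions

22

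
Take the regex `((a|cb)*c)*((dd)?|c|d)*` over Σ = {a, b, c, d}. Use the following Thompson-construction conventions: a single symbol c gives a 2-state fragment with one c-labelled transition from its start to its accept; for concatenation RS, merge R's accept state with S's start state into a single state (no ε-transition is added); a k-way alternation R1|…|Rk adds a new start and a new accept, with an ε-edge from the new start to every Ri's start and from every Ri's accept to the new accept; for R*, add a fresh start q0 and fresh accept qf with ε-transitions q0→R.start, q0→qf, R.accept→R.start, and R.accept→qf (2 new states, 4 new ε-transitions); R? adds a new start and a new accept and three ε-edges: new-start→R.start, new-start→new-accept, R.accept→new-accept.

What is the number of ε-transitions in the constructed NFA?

25

Recursing over subexpressions:
Each of the 8 symbol leaves contributes 0 ε-transitions.
  cb = 0 ε-transitions
  a|cb = 4 ε-transitions
  (a|cb)* = 8 ε-transitions
  (a|cb)*c = 8 ε-transitions
  ((a|cb)*c)* = 12 ε-transitions
  dd = 0 ε-transitions
  (dd)? = 3 ε-transitions
  (dd)?|c|d = 9 ε-transitions
  ((dd)?|c|d)* = 13 ε-transitions
  ((a|cb)*c)*((dd)?|c|d)* = 25 ε-transitions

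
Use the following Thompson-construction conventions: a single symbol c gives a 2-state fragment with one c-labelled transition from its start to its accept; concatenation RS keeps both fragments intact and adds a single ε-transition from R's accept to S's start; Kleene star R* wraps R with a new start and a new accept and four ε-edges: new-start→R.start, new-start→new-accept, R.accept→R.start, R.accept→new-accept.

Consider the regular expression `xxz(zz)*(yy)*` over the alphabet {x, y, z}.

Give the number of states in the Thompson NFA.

18

By structural recursion:
Each of the 7 symbol leaves contributes a 2-state fragment.
  zz : 4 states
  (zz)* : 6 states
  yy : 4 states
  (yy)* : 6 states
  xxz(zz)*(yy)* : 18 states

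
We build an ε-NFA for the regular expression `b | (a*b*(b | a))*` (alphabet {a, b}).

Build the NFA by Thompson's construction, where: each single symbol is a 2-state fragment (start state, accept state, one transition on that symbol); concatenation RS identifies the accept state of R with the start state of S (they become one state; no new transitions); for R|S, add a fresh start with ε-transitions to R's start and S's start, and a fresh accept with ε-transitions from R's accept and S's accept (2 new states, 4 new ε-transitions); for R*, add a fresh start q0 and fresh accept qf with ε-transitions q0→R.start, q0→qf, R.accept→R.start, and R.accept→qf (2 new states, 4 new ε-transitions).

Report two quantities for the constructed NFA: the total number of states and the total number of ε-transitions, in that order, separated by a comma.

18, 20

Per subexpression:
Each of the 5 symbol leaves contributes 2 states and 0 ε-transitions.
  a* — 4 states, 4 ε-transitions
  b* — 4 states, 4 ε-transitions
  b | a — 6 states, 4 ε-transitions
  a*b*(b | a) — 12 states, 12 ε-transitions
  (a*b*(b | a))* — 14 states, 16 ε-transitions
  b | (a*b*(b | a))* — 18 states, 20 ε-transitions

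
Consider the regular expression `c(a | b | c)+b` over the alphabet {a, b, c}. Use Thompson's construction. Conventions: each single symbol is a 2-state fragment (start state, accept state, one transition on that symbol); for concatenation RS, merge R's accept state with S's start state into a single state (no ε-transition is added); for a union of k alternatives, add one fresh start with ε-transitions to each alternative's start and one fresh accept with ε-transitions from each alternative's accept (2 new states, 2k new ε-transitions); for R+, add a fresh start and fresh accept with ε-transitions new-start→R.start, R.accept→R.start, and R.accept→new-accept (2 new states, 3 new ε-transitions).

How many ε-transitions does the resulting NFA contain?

9

Bottom-up over the parse tree:
Each of the 5 symbol leaves contributes 0 ε-transitions.
  a | b | c : 6 ε-transitions
  (a | b | c)+ : 9 ε-transitions
  c(a | b | c)+b : 9 ε-transitions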